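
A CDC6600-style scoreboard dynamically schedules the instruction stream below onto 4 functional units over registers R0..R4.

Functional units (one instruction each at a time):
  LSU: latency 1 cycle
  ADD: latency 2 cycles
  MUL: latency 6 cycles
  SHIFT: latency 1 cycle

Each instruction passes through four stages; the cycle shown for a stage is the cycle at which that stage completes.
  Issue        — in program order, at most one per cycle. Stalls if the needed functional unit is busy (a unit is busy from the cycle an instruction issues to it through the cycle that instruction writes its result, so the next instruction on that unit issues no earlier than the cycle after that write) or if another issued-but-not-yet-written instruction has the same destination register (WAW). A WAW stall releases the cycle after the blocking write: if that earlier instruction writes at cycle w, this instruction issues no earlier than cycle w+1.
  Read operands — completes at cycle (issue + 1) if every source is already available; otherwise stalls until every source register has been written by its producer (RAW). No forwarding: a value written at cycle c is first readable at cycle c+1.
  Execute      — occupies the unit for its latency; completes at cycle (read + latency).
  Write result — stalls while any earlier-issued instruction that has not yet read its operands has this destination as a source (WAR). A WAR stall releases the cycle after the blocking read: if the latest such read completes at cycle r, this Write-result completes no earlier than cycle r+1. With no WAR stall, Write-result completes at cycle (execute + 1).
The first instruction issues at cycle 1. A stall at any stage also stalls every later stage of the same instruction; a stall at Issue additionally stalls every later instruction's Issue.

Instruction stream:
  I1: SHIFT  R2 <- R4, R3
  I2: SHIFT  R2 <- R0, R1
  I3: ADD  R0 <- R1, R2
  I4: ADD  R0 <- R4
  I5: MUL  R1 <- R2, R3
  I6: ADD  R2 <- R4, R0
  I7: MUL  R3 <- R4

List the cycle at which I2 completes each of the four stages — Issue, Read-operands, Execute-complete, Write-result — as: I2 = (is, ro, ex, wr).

I2 = (5, 6, 7, 8)

t=1  issue I1 (SHIFT)
t=2  I1 read-ops
t=3  I1 finished on SHIFT
t=4  I1→R2
t=5  issue I2 (SHIFT)
t=6  I2 read-ops | issue I3 (ADD)
t=7  I2 finished on SHIFT
t=8  I2→R2
t=9  I3 read-ops
t=11  I3 finished on ADD
t=12  I3→R0
t=13  issue I4 (ADD)
t=14  I4 read-ops | issue I5 (MUL)
t=15  I5 read-ops
t=16  I4 finished on ADD
t=17  I4→R0
t=18  issue I6 (ADD)
t=19  I6 read-ops
t=21  I5 finished on MUL | I6 finished on ADD
t=22  I5→R1 | I6→R2
t=23  issue I7 (MUL)
t=24  I7 read-ops
t=30  I7 finished on MUL
t=31  I7→R3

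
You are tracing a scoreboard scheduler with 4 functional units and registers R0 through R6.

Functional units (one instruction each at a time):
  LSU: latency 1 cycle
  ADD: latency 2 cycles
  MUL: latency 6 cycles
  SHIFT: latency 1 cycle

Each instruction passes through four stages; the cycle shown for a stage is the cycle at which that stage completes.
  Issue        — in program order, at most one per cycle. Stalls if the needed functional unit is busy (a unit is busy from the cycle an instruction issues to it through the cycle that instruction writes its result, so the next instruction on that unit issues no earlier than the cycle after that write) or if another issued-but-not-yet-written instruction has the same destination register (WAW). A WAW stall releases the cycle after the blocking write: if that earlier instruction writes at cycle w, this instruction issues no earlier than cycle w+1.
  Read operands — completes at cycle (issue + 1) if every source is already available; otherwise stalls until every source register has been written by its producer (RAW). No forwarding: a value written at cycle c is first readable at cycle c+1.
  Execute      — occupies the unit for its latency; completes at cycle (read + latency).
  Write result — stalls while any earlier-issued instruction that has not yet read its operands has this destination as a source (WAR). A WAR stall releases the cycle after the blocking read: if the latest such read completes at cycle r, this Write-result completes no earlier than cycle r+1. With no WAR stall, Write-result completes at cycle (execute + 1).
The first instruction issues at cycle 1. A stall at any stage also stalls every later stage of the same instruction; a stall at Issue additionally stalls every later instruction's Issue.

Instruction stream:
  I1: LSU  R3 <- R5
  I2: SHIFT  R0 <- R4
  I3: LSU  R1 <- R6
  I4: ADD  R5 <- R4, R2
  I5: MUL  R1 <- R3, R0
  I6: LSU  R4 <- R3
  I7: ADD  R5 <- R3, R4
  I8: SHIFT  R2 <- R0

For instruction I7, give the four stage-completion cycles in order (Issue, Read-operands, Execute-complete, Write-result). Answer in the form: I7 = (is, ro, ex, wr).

1) issue 1, read 2, done 3, write 4
2) issue 2, read 3, done 4, write 5
3) issue 5, read 6, done 7, write 8  <struct: LSU busy until I1 writes@4>
4) issue 6, read 7, done 9, write 10
5) issue 9, read 10, done 16, write 17  <WAW R1: wait I3 write@8>
6) issue 10, read 11, done 12, write 13
7) issue 11, read 14, done 16, write 17  <RAW R4: wait I6 write@13>
8) issue 12, read 13, done 14, write 15

I7 = (11, 14, 16, 17)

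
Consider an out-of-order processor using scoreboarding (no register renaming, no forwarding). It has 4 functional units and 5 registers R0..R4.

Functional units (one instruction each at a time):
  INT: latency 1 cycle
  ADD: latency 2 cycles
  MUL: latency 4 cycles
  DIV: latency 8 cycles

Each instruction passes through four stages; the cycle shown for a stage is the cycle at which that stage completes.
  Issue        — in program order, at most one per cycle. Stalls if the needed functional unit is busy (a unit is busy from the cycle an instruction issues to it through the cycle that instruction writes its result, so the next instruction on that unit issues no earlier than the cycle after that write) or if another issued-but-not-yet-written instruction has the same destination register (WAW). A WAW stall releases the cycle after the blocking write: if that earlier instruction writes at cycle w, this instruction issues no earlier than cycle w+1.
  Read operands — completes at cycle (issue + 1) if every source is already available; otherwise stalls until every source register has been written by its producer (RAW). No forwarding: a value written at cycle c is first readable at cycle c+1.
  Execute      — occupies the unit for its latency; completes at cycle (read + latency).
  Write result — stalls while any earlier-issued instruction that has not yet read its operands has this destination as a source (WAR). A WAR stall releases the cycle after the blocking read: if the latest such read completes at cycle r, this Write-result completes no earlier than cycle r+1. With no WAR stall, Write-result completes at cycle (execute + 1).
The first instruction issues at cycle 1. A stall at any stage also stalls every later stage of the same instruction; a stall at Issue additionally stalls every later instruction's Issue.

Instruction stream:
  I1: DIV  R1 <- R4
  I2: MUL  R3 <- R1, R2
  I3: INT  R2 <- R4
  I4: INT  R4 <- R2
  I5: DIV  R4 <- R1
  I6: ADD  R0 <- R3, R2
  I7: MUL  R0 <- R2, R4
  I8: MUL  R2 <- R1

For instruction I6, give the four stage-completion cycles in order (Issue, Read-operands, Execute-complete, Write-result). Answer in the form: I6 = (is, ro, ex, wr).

I6 = (19, 20, 22, 23)

cycle 1: issue I1 (DIV)
cycle 2: I1 read-ops · issue I2 (MUL)
cycle 3: issue I3 (INT)
cycle 4: I3 read-ops
cycle 5: I3 finished on INT
cycle 10: I1 finished on DIV
cycle 11: I1→R1
cycle 12: I2 read-ops
cycle 13: I3→R2
cycle 14: issue I4 (INT)
cycle 15: I4 read-ops
cycle 16: I2 finished on MUL · I4 finished on INT
cycle 17: I2→R3 · I4→R4
cycle 18: issue I5 (DIV)
cycle 19: I5 read-ops · issue I6 (ADD)
cycle 20: I6 read-ops
cycle 22: I6 finished on ADD
cycle 23: I6→R0
cycle 24: issue I7 (MUL)
cycle 27: I5 finished on DIV
cycle 28: I5→R4
cycle 29: I7 read-ops
cycle 33: I7 finished on MUL
cycle 34: I7→R0
cycle 35: issue I8 (MUL)
cycle 36: I8 read-ops
cycle 40: I8 finished on MUL
cycle 41: I8→R2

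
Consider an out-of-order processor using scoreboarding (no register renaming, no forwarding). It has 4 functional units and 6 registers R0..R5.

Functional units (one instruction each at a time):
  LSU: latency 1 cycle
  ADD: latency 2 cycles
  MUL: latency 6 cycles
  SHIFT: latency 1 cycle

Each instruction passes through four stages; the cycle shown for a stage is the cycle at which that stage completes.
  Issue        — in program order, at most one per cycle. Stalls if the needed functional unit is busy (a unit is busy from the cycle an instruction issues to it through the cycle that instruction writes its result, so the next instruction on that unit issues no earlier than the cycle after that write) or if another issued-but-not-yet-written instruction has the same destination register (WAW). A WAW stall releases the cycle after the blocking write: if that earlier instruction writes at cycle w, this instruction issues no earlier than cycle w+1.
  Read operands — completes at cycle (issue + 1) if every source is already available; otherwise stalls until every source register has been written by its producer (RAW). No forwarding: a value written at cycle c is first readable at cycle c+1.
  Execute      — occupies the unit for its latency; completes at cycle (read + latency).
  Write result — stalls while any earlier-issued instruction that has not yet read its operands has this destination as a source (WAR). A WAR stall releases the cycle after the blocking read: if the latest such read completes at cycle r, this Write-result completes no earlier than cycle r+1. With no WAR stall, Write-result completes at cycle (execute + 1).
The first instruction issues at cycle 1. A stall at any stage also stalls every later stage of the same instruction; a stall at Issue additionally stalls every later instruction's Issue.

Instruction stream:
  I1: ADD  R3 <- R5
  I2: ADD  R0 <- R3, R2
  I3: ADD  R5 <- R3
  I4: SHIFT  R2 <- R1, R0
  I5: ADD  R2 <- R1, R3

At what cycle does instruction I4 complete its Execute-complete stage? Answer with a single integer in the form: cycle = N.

cycle = 14

cycle 1: I1 dispatched to ADD
cycle 2: I1 operands ready
cycle 4: I1 complete
cycle 5: R3←I1
cycle 6: I2 dispatched to ADD
cycle 7: I2 operands ready
cycle 9: I2 complete
cycle 10: R0←I2
cycle 11: I3 dispatched to ADD
cycle 12: I3 operands ready | I4 dispatched to SHIFT
cycle 13: I4 operands ready
cycle 14: I3 complete | I4 complete
cycle 15: R5←I3 | R2←I4
cycle 16: I5 dispatched to ADD
cycle 17: I5 operands ready
cycle 19: I5 complete
cycle 20: R2←I5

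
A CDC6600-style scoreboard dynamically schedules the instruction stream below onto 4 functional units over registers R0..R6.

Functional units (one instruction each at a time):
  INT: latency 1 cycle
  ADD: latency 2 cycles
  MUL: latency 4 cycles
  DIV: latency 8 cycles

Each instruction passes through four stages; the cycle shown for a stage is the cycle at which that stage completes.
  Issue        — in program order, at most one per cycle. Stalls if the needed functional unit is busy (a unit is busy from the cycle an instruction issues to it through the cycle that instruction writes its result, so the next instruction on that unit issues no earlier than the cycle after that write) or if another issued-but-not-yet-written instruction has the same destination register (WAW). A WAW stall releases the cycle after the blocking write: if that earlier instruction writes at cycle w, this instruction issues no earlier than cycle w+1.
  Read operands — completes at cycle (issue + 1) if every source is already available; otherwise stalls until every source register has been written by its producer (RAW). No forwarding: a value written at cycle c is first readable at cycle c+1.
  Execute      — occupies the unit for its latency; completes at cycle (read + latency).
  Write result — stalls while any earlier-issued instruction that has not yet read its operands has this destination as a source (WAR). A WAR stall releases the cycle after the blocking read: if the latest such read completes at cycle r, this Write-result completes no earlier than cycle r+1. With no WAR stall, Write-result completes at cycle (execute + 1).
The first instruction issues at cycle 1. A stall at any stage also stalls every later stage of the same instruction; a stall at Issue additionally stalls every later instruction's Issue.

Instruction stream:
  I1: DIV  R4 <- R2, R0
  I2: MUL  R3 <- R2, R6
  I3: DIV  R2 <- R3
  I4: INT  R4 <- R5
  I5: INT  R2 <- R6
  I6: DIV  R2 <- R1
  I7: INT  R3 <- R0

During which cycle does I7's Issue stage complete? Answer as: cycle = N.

  I1 | 1 | 2 | 10 | 11
  I2 | 2 | 3 | 7 | 8
  I3 | 12 | 13 | 21 | 22   struct: DIV busy until I1 writes@11
  I4 | 13 | 14 | 15 | 16
  I5 | 23 | 24 | 25 | 26   WAW R2: wait I3 write@22
  I6 | 27 | 28 | 36 | 37   WAW R2: wait I5 write@26
  I7 | 28 | 29 | 30 | 31

cycle = 28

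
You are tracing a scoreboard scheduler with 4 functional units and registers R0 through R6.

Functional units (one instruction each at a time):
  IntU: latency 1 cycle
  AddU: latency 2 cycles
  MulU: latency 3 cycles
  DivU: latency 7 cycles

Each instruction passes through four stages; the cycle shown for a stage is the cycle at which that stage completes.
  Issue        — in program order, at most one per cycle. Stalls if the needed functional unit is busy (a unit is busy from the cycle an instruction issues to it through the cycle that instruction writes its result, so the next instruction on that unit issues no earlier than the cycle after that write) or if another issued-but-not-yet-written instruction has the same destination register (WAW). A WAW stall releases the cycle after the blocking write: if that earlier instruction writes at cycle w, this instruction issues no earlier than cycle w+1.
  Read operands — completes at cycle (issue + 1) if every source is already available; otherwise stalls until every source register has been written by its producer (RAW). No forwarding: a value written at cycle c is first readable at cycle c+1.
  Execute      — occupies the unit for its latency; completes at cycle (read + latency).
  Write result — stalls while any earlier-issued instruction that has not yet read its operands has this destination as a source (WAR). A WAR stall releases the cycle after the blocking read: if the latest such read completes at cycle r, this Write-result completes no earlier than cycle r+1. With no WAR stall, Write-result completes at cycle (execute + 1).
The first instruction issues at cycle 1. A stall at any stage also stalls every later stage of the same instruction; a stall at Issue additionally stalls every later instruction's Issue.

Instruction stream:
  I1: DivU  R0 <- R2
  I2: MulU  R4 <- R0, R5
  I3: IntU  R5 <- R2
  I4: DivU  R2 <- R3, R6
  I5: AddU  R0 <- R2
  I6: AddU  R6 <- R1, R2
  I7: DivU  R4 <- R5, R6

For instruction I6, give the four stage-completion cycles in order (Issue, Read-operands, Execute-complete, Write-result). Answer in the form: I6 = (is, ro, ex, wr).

I1  is:1  ro:2  ex:9  wr:10
I2  is:2  ro:11  ex:14  wr:15  — RAW R0: wait I1 write@10
I3  is:3  ro:4  ex:5  wr:12  — WAR R5: wait I2 read@11
I4  is:11  ro:12  ex:19  wr:20  — struct: DivU busy until I1 writes@10
I5  is:12  ro:21  ex:23  wr:24  — RAW R2: wait I4 write@20
I6  is:25  ro:26  ex:28  wr:29  — struct: AddU busy until I5 writes@24
I7  is:26  ro:30  ex:37  wr:38  — RAW R6: wait I6 write@29

I6 = (25, 26, 28, 29)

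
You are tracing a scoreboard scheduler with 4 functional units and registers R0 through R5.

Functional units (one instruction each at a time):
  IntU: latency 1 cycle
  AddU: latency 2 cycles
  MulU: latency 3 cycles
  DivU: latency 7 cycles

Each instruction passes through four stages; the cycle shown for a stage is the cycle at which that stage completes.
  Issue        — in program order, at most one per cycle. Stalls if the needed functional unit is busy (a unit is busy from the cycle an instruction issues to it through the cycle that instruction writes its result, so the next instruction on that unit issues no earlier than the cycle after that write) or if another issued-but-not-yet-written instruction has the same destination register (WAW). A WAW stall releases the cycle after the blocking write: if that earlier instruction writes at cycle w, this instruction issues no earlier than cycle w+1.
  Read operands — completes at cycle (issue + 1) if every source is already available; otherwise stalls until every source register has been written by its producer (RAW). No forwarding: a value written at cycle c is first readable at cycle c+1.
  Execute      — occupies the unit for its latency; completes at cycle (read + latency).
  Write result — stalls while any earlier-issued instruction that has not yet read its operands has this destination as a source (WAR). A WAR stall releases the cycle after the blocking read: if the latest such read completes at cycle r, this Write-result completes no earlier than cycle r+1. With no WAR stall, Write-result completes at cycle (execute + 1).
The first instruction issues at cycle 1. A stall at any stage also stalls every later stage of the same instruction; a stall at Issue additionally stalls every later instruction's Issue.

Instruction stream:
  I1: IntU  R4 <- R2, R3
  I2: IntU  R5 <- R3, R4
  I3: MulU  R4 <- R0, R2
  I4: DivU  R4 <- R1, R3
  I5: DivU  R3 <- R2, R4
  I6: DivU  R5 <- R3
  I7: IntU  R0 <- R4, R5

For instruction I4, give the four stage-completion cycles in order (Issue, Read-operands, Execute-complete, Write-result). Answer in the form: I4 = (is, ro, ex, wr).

I1  is:1  ro:2  ex:3  wr:4
I2  is:5  ro:6  ex:7  wr:8  — struct: IntU busy until I1 writes@4
I3  is:6  ro:7  ex:10  wr:11
I4  is:12  ro:13  ex:20  wr:21  — WAW R4: wait I3 write@11
I5  is:22  ro:23  ex:30  wr:31  — struct: DivU busy until I4 writes@21
I6  is:32  ro:33  ex:40  wr:41  — struct: DivU busy until I5 writes@31
I7  is:33  ro:42  ex:43  wr:44  — RAW R5: wait I6 write@41

I4 = (12, 13, 20, 21)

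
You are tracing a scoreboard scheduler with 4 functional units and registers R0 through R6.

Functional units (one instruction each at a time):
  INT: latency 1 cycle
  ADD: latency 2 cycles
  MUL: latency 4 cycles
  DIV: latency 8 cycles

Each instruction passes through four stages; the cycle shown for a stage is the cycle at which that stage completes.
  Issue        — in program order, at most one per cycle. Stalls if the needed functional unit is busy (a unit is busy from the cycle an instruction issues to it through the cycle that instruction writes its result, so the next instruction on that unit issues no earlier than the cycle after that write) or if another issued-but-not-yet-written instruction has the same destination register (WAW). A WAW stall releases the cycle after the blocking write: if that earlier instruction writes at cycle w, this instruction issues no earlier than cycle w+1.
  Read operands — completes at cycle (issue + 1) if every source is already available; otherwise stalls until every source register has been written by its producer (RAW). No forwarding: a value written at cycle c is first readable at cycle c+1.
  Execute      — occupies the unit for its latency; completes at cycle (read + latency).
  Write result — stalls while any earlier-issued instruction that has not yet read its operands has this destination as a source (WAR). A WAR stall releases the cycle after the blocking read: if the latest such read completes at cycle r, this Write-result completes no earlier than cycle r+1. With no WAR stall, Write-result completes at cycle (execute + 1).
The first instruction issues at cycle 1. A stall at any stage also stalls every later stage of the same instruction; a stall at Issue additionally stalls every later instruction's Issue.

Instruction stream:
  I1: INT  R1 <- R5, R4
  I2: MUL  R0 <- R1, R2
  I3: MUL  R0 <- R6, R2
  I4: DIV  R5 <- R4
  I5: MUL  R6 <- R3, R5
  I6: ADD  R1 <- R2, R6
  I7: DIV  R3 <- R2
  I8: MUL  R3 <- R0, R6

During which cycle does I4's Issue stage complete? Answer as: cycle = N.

cycle = 12

[1] I1 dispatched to INT
[2] I1 operands ready; I2 dispatched to MUL
[3] I1 complete
[4] R1←I1
[5] I2 operands ready
[9] I2 complete
[10] R0←I2
[11] I3 dispatched to MUL
[12] I3 operands ready; I4 dispatched to DIV
[13] I4 operands ready
[16] I3 complete
[17] R0←I3
[18] I5 dispatched to MUL
[19] I6 dispatched to ADD
[21] I4 complete
[22] R5←I4
[23] I5 operands ready; I7 dispatched to DIV
[24] I7 operands ready
[27] I5 complete
[28] R6←I5
[29] I6 operands ready
[31] I6 complete
[32] R1←I6; I7 complete
[33] R3←I7
[34] I8 dispatched to MUL
[35] I8 operands ready
[39] I8 complete
[40] R3←I8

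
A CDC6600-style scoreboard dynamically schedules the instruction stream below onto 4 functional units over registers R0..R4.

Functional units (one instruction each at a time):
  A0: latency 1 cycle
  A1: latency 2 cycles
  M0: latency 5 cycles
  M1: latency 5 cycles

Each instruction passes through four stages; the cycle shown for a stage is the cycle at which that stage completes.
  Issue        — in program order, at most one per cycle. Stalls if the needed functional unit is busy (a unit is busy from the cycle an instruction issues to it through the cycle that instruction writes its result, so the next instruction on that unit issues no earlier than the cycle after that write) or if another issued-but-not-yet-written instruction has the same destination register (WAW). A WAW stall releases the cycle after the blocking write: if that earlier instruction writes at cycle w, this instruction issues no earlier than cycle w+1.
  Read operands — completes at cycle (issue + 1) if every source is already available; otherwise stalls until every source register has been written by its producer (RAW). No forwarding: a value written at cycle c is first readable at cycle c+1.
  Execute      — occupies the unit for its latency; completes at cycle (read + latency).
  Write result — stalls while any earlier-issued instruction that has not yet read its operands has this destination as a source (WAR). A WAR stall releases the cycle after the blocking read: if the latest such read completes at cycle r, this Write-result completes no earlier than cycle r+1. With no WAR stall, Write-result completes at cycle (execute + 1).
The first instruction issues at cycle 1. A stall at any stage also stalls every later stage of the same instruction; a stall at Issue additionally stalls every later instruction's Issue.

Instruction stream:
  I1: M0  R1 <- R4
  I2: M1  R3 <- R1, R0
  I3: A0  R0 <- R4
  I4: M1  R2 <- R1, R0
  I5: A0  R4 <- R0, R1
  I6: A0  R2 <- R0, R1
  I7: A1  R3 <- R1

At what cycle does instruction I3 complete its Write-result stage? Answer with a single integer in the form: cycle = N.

c1: I1→M0
c2: I1 RO; I2→M1
c3: I3→A0
c4: I3 RO
c5: I3 EX
c7: I1 EX
c8: I1 WR R1
c9: I2 RO
c10: I3 WR R0
c14: I2 EX
c15: I2 WR R3
c16: I4→M1
c17: I4 RO; I5→A0
c18: I5 RO
c19: I5 EX
c20: I5 WR R4
c22: I4 EX
c23: I4 WR R2
c24: I6→A0
c25: I6 RO; I7→A1
c26: I6 EX; I7 RO
c27: I6 WR R2
c28: I7 EX
c29: I7 WR R3

cycle = 10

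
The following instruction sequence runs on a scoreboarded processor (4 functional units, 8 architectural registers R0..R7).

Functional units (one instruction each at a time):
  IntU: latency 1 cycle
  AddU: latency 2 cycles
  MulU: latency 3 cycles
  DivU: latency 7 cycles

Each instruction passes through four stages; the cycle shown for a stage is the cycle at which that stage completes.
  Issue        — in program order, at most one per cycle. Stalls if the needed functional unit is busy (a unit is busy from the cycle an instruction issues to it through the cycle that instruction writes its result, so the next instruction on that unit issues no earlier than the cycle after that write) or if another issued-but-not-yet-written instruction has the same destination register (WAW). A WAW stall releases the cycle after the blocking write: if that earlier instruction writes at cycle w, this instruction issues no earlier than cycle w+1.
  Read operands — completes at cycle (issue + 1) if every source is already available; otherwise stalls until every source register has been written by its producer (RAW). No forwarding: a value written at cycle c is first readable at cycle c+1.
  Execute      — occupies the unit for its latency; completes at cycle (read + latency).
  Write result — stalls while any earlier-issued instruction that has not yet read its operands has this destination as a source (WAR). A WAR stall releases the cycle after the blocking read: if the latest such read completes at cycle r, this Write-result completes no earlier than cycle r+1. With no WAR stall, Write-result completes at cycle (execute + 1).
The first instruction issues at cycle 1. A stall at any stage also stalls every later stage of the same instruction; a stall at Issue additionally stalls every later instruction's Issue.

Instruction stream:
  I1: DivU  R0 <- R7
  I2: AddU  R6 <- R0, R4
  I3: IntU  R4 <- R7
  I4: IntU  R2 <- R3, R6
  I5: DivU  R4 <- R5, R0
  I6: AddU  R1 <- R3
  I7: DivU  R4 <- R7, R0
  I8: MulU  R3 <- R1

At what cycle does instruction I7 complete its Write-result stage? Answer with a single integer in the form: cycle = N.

cycle = 33

c1: I1→DivU
c2: I1 RO · I2→AddU
c3: I3→IntU
c4: I3 RO
c5: I3 EX
c9: I1 EX
c10: I1 WR R0
c11: I2 RO
c12: I3 WR R4
c13: I2 EX · I4→IntU
c14: I2 WR R6 · I5→DivU
c15: I4 RO · I5 RO · I6→AddU
c16: I4 EX · I6 RO
c17: I4 WR R2
c18: I6 EX
c19: I6 WR R1
c22: I5 EX
c23: I5 WR R4
c24: I7→DivU
c25: I7 RO · I8→MulU
c26: I8 RO
c29: I8 EX
c30: I8 WR R3
c32: I7 EX
c33: I7 WR R4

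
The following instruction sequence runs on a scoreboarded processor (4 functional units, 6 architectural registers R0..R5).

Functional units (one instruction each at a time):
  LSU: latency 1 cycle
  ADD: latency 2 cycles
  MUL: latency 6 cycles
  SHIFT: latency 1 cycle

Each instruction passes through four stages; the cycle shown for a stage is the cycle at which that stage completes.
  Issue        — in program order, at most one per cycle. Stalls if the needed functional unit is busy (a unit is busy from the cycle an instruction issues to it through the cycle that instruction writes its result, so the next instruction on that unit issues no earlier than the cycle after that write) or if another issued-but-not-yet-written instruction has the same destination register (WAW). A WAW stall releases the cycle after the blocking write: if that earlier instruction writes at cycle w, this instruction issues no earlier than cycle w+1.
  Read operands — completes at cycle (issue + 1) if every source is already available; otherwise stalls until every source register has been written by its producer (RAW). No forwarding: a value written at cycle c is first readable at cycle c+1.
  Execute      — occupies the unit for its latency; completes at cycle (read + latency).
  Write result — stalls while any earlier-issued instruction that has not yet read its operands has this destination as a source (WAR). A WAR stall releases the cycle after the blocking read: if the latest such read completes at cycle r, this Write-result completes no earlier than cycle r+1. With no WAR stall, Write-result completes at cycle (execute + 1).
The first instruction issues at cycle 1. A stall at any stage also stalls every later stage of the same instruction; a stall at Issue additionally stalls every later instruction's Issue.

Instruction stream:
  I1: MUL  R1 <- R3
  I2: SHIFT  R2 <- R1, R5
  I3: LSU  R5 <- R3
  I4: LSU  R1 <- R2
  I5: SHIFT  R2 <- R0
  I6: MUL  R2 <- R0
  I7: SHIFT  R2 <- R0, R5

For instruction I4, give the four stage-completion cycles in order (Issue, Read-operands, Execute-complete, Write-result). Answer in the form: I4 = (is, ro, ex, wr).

I4 = (12, 13, 14, 15)

[1] I1→MUL
[2] I1 RO, I2→SHIFT
[3] I3→LSU
[4] I3 RO
[5] I3 EX
[8] I1 EX
[9] I1 WR R1
[10] I2 RO
[11] I2 EX, I3 WR R5
[12] I2 WR R2, I4→LSU
[13] I4 RO, I5→SHIFT
[14] I4 EX, I5 RO
[15] I4 WR R1, I5 EX
[16] I5 WR R2
[17] I6→MUL
[18] I6 RO
[24] I6 EX
[25] I6 WR R2
[26] I7→SHIFT
[27] I7 RO
[28] I7 EX
[29] I7 WR R2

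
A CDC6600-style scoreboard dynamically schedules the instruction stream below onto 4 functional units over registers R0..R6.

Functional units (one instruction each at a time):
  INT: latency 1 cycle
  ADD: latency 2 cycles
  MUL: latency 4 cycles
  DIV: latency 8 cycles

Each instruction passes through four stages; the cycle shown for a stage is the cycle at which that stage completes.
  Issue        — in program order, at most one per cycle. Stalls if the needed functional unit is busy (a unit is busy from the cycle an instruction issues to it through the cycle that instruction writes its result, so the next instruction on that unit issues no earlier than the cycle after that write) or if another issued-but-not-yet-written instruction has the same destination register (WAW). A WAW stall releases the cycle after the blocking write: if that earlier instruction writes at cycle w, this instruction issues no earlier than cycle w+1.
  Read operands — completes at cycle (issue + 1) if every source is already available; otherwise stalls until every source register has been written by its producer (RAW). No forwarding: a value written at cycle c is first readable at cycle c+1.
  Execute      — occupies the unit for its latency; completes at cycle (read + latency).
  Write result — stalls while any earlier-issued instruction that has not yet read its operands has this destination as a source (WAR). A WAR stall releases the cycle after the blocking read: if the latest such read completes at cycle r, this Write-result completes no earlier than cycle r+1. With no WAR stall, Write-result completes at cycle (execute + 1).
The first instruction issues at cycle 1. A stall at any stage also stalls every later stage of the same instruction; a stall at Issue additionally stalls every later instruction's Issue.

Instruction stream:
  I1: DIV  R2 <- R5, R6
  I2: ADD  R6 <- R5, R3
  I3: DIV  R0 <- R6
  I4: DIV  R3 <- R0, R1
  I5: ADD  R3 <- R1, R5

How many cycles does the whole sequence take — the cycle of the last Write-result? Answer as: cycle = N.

cycle = 38

t=1  I1 issues→DIV
t=2  I1 reads | I2 issues→ADD
t=3  I2 reads
t=5  I2 exec-done
t=6  I2 writes R6
t=10  I1 exec-done
t=11  I1 writes R2
t=12  I3 issues→DIV
t=13  I3 reads
t=21  I3 exec-done
t=22  I3 writes R0
t=23  I4 issues→DIV
t=24  I4 reads
t=32  I4 exec-done
t=33  I4 writes R3
t=34  I5 issues→ADD
t=35  I5 reads
t=37  I5 exec-done
t=38  I5 writes R3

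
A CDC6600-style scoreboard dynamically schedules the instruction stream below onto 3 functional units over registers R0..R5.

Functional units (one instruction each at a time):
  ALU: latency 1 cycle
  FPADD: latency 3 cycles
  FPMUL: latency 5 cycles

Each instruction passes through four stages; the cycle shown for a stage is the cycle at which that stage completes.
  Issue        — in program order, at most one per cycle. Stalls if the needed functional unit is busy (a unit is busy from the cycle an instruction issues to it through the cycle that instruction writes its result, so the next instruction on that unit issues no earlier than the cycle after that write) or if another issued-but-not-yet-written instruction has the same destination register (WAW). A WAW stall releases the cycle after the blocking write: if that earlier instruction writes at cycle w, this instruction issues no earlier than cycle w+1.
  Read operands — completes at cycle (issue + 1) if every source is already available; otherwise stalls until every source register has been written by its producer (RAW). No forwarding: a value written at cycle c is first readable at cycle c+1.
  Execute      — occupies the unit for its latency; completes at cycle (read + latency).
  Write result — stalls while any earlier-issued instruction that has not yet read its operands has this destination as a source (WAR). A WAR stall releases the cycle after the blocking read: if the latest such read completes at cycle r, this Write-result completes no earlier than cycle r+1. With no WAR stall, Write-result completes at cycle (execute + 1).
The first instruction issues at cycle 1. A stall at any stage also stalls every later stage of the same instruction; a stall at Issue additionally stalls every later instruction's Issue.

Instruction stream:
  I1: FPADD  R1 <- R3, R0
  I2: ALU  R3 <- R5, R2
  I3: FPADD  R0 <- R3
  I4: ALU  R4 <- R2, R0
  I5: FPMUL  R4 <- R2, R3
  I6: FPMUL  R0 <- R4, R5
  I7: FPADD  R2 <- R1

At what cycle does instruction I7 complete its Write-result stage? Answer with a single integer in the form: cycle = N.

[1] I1 dispatched to FPADD
[2] I1 operands ready | I2 dispatched to ALU
[3] I2 operands ready
[4] I2 complete
[5] I1 complete | R3←I2
[6] R1←I1
[7] I3 dispatched to FPADD
[8] I3 operands ready | I4 dispatched to ALU
[11] I3 complete
[12] R0←I3
[13] I4 operands ready
[14] I4 complete
[15] R4←I4
[16] I5 dispatched to FPMUL
[17] I5 operands ready
[22] I5 complete
[23] R4←I5
[24] I6 dispatched to FPMUL
[25] I6 operands ready | I7 dispatched to FPADD
[26] I7 operands ready
[29] I7 complete
[30] I6 complete | R2←I7
[31] R0←I6

cycle = 30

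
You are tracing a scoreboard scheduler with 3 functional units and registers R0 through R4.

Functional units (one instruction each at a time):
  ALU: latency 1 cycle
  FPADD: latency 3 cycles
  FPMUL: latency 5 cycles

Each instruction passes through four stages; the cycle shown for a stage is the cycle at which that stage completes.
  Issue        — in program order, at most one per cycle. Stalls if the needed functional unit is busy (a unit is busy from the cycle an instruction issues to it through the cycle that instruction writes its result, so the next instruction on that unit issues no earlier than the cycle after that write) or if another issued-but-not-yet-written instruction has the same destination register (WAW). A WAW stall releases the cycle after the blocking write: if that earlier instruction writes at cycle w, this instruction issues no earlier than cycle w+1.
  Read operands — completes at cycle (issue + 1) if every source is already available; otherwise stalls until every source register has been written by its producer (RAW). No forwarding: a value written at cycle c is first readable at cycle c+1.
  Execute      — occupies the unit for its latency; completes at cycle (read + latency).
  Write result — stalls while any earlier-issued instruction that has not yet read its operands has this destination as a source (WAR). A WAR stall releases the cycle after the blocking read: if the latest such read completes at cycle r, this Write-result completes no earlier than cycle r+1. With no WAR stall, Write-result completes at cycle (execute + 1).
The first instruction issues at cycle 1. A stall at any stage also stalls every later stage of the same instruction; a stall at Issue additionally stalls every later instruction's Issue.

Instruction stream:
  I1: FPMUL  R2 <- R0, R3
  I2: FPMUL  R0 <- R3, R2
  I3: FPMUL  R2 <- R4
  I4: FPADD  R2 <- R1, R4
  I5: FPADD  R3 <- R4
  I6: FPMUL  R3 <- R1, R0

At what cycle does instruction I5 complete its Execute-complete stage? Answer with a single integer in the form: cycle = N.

cycle = 35

c1: I1 issues→FPMUL
c2: I1 reads
c7: I1 exec-done
c8: I1 writes R2
c9: I2 issues→FPMUL
c10: I2 reads
c15: I2 exec-done
c16: I2 writes R0
c17: I3 issues→FPMUL
c18: I3 reads
c23: I3 exec-done
c24: I3 writes R2
c25: I4 issues→FPADD
c26: I4 reads
c29: I4 exec-done
c30: I4 writes R2
c31: I5 issues→FPADD
c32: I5 reads
c35: I5 exec-done
c36: I5 writes R3
c37: I6 issues→FPMUL
c38: I6 reads
c43: I6 exec-done
c44: I6 writes R3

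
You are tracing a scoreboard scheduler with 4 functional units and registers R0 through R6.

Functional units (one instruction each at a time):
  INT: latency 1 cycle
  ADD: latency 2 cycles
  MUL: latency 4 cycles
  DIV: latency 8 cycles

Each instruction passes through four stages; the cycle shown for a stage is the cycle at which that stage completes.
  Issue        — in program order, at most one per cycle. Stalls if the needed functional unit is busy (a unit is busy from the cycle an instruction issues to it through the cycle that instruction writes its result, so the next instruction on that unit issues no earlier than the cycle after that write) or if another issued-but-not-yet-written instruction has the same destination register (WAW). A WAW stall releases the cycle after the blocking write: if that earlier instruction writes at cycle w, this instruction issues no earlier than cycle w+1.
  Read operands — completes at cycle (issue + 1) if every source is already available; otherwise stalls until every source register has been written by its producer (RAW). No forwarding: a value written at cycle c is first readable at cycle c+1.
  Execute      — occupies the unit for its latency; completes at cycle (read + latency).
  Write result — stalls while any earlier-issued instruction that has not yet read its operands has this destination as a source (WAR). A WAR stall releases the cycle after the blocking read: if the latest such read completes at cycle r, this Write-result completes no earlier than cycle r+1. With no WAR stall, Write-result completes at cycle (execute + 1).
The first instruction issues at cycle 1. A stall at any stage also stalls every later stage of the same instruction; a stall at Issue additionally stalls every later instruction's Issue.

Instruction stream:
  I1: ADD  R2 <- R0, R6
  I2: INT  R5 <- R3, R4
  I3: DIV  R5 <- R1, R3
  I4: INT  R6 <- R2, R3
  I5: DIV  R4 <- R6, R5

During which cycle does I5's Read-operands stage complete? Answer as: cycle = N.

cycle = 18

cycle 1: I1→ADD
cycle 2: I1 RO, I2→INT
cycle 3: I2 RO
cycle 4: I1 EX, I2 EX
cycle 5: I1 WR R2, I2 WR R5
cycle 6: I3→DIV
cycle 7: I3 RO, I4→INT
cycle 8: I4 RO
cycle 9: I4 EX
cycle 10: I4 WR R6
cycle 15: I3 EX
cycle 16: I3 WR R5
cycle 17: I5→DIV
cycle 18: I5 RO
cycle 26: I5 EX
cycle 27: I5 WR R4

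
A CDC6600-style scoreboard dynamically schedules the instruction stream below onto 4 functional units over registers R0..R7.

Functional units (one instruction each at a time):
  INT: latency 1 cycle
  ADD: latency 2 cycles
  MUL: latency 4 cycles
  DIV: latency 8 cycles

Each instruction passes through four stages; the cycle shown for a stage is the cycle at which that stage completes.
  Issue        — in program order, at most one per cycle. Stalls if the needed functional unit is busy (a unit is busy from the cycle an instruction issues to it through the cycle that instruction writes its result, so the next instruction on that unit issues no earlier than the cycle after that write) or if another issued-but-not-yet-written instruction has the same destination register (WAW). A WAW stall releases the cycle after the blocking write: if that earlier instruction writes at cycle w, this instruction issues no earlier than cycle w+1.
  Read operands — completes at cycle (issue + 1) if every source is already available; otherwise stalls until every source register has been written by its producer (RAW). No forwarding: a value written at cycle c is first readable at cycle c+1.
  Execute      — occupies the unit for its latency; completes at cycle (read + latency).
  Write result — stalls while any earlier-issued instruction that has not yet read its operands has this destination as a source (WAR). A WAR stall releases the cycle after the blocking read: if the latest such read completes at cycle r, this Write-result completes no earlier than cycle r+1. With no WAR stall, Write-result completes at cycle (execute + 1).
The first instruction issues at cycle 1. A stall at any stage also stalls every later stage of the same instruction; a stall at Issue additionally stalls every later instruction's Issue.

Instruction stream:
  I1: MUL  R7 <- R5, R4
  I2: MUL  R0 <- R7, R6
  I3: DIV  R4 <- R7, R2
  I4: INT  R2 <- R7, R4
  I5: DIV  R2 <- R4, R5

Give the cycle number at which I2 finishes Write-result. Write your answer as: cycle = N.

cycle = 14

I1: IS=1 RO=2 EX=6 WR=7
I2: IS=8 RO=9 EX=13 WR=14  [struct: MUL busy until I1 writes@7]
I3: IS=9 RO=10 EX=18 WR=19
I4: IS=10 RO=20 EX=21 WR=22  [RAW R4: wait I3 write@19]
I5: IS=23 RO=24 EX=32 WR=33  [WAW R2: wait I4 write@22]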